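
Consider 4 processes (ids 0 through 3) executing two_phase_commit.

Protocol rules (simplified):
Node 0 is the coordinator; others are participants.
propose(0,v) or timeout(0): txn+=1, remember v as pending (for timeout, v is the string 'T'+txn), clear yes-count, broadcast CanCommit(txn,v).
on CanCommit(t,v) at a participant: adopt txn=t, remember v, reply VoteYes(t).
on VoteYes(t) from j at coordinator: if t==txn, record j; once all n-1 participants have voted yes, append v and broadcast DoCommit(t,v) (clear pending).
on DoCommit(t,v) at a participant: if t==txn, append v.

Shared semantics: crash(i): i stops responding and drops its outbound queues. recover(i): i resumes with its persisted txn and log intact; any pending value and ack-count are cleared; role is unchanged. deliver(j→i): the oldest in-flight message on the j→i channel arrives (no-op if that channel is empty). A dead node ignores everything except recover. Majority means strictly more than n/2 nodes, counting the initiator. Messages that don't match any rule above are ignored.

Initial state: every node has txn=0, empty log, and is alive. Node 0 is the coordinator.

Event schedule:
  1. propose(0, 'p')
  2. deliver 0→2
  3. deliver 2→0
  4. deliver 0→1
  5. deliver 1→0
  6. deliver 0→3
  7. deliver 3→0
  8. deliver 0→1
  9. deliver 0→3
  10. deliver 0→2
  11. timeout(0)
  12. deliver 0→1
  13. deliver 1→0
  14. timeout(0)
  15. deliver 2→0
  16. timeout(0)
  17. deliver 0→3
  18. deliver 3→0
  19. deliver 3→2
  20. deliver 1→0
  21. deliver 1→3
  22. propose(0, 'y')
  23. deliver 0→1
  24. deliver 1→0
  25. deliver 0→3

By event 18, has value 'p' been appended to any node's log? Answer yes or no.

yes

step 1 propose(0,'p'): 0={coor,t=1,log=-}
step 2 deliver 0→2: 2={part,t=1,log=-}
step 3 deliver 2→0: —
step 4 deliver 0→1: 1={part,t=1,log=-}
step 5 deliver 1→0: —
step 6 deliver 0→3: 3={part,t=1,log=-}
step 7 deliver 3→0: 0={coor,t=1,log=p}
step 8 deliver 0→1: 1={part,t=1,log=p}
step 9 deliver 0→3: 3={part,t=1,log=p}
step 10 deliver 0→2: 2={part,t=1,log=p}
step 11 timeout(0): 0={coor,t=2,log=p}
step 12 deliver 0→1: 1={part,t=2,log=p}
step 13 deliver 1→0: —
step 14 timeout(0): 0={coor,t=3,log=p}
step 15 deliver 2→0: —
step 16 timeout(0): 0={coor,t=4,log=p}
step 17 deliver 0→3: 3={part,t=2,log=p}
step 18 deliver 3→0: —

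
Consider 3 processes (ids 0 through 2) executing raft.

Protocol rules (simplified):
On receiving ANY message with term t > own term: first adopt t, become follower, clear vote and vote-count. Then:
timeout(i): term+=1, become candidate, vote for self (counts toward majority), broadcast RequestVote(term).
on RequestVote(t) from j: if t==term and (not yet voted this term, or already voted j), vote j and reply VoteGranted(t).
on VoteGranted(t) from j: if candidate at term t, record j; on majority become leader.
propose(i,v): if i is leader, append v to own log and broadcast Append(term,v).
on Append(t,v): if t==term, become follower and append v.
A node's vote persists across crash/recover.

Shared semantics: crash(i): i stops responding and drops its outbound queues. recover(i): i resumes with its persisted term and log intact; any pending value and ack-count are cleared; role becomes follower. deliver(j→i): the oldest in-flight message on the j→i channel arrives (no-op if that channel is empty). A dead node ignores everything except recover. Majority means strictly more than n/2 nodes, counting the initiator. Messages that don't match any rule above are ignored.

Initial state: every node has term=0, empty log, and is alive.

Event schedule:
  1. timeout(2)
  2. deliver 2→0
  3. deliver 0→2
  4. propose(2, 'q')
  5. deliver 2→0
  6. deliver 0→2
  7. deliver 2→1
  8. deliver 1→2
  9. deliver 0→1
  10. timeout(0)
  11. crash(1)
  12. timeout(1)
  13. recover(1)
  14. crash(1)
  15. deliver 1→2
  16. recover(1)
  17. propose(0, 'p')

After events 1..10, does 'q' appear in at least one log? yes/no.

yes

step 1 timeout(2): 2={cand,t=1,log=-}
step 2 deliver 2→0: 0={foll,t=1,log=-}
step 3 deliver 0→2: 2={lead,t=1,log=-}
step 4 propose(2,'q'): 2={lead,t=1,log=q}
step 5 deliver 2→0: 0={foll,t=1,log=q}
step 6 deliver 0→2: —
step 7 deliver 2→1: 1={foll,t=1,log=-}
step 8 deliver 1→2: —
step 9 deliver 0→1: —
step 10 timeout(0): 0={cand,t=2,log=q}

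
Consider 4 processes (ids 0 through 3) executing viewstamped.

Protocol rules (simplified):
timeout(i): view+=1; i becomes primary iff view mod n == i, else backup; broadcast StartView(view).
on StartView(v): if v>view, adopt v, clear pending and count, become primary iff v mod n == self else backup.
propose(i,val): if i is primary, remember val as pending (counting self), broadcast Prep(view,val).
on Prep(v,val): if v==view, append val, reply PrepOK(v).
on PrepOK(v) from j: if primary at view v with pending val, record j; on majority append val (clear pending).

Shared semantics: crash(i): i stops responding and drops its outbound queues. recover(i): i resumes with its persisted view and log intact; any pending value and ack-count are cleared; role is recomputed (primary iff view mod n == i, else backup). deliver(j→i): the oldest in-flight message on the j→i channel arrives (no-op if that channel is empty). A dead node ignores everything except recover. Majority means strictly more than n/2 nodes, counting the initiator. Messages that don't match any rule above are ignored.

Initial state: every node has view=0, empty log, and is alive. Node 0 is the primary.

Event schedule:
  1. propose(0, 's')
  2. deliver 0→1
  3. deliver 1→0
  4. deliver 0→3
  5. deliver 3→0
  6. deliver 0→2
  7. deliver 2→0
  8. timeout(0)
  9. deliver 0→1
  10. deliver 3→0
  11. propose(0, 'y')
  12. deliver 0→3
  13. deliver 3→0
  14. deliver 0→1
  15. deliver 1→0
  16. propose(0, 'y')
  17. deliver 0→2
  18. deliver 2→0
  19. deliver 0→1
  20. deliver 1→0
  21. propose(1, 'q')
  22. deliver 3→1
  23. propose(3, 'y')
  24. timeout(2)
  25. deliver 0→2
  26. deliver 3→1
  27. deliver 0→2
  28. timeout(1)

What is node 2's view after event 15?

0

e1 propose(0,'s'): ·
e2 deliver 0→1: 1[back,v=0,s]
e3 deliver 1→0: ·
e4 deliver 0→3: 3[back,v=0,s]
e5 deliver 3→0: 0[prim,v=0,s]
e6 deliver 0→2: 2[back,v=0,s]
e7 deliver 2→0: ·
e8 timeout(0): 0[back,v=1,s]
e9 deliver 0→1: 1[prim,v=1,s]
e10 deliver 3→0: ·
e11 propose(0,'y'): ·
e12 deliver 0→3: 3[back,v=1,s]
e13 deliver 3→0: ·
e14 deliver 0→1: ·
e15 deliver 1→0: ·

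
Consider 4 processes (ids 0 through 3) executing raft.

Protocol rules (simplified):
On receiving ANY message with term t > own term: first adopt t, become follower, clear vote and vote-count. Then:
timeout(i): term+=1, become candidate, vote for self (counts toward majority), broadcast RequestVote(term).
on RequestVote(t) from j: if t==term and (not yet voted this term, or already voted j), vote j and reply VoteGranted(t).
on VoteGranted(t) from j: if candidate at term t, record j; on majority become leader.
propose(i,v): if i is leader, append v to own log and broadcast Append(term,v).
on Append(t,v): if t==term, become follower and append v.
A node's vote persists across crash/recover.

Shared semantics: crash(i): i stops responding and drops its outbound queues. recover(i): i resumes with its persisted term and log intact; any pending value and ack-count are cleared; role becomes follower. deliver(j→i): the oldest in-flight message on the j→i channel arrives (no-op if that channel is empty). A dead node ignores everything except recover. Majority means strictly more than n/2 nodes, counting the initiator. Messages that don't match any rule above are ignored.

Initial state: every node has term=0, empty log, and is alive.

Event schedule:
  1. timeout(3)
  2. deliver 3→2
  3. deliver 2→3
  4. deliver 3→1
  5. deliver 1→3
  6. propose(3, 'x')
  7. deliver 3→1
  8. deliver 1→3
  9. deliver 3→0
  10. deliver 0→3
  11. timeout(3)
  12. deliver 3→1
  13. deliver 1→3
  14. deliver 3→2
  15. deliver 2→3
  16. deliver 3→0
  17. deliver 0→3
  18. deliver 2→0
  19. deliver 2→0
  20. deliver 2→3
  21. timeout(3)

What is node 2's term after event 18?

1

1. timeout(3):  <3:cand t1 ->
2. deliver 3→2:  <2:foll t1 ->
3. deliver 2→3:  nop
4. deliver 3→1:  <1:foll t1 ->
5. deliver 1→3:  <3:lead t1 ->
6. propose(3,'x'):  <3:lead t1 x>
7. deliver 3→1:  <1:foll t1 x>
8. deliver 1→3:  nop
9. deliver 3→0:  <0:foll t1 ->
10. deliver 0→3:  nop
11. timeout(3):  <3:cand t2 x>
12. deliver 3→1:  <1:foll t2 x>
13. deliver 1→3:  nop
14. deliver 3→2:  <2:foll t1 x>
15. deliver 2→3:  nop
16. deliver 3→0:  <0:foll t1 x>
17. deliver 0→3:  nop
18. deliver 2→0:  nop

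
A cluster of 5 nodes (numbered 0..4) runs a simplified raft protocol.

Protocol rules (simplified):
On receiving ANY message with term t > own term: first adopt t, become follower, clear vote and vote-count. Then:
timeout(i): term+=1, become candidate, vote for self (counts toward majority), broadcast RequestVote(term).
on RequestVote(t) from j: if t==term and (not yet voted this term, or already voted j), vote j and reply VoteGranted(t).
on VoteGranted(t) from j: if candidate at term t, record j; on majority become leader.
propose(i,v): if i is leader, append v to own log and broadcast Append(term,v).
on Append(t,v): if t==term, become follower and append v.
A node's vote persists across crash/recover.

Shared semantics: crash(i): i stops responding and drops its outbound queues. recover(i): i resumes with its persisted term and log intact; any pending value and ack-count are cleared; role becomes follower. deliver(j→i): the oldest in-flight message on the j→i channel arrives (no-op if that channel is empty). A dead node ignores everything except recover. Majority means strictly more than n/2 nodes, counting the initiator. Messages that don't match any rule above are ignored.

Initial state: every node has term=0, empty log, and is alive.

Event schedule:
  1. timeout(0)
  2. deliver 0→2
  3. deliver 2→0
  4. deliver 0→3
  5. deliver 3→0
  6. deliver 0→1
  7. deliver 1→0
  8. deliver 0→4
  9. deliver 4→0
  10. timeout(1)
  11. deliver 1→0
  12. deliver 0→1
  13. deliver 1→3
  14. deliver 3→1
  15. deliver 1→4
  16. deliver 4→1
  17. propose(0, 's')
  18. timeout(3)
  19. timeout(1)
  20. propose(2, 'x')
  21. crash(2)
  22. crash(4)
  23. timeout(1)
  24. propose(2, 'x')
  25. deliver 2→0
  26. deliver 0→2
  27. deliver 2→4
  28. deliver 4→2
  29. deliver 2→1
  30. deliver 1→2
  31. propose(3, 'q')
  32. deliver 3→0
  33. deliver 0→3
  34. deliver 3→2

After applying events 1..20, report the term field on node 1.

3

after 1 — timeout(0): n0:cand/t1/[-]
after 2 — deliver 0→2: n2:foll/t1/[-]
after 3 — deliver 2→0: ·
after 4 — deliver 0→3: n3:foll/t1/[-]
after 5 — deliver 3→0: n0:lead/t1/[-]
after 6 — deliver 0→1: n1:foll/t1/[-]
after 7 — deliver 1→0: ·
after 8 — deliver 0→4: n4:foll/t1/[-]
after 9 — deliver 4→0: ·
after 10 — timeout(1): n1:cand/t2/[-]
after 11 — deliver 1→0: n0:foll/t2/[-]
after 12 — deliver 0→1: ·
after 13 — deliver 1→3: n3:foll/t2/[-]
after 14 — deliver 3→1: n1:lead/t2/[-]
after 15 — deliver 1→4: n4:foll/t2/[-]
after 16 — deliver 4→1: ·
after 17 — propose(0,'s'): ·
after 18 — timeout(3): n3:cand/t3/[-]
after 19 — timeout(1): n1:cand/t3/[-]
after 20 — propose(2,'x'): ·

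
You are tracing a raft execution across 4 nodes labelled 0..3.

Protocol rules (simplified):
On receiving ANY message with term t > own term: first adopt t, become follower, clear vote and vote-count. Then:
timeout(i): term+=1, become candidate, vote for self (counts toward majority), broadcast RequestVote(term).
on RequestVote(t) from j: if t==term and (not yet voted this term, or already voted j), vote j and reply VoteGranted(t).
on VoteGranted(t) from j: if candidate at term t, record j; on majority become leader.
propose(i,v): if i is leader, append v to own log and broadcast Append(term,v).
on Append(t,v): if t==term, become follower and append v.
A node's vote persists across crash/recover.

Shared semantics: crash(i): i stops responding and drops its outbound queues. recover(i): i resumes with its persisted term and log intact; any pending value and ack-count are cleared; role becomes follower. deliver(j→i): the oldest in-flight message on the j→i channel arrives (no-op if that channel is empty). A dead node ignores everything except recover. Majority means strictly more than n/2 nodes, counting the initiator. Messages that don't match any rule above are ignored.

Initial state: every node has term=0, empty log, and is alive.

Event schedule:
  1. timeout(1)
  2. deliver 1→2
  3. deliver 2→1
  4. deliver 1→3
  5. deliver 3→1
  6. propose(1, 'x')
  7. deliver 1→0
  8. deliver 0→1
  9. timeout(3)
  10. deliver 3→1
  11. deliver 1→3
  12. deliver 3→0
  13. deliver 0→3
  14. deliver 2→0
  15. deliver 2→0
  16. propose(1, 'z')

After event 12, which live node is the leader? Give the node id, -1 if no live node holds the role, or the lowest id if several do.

[1] timeout(1) → N1(cand t1 [-])
[2] deliver 1→2 → N2(foll t1 [-])
[3] deliver 2→1 → ∅
[4] deliver 1→3 → N3(foll t1 [-])
[5] deliver 3→1 → N1(lead t1 [-])
[6] propose(1,'x') → N1(lead t1 [x])
[7] deliver 1→0 → N0(foll t1 [-])
[8] deliver 0→1 → ∅
[9] timeout(3) → N3(cand t2 [-])
[10] deliver 3→1 → N1(foll t2 [x])
[11] deliver 1→3 → ∅
[12] deliver 3→0 → N0(foll t2 [-])

-1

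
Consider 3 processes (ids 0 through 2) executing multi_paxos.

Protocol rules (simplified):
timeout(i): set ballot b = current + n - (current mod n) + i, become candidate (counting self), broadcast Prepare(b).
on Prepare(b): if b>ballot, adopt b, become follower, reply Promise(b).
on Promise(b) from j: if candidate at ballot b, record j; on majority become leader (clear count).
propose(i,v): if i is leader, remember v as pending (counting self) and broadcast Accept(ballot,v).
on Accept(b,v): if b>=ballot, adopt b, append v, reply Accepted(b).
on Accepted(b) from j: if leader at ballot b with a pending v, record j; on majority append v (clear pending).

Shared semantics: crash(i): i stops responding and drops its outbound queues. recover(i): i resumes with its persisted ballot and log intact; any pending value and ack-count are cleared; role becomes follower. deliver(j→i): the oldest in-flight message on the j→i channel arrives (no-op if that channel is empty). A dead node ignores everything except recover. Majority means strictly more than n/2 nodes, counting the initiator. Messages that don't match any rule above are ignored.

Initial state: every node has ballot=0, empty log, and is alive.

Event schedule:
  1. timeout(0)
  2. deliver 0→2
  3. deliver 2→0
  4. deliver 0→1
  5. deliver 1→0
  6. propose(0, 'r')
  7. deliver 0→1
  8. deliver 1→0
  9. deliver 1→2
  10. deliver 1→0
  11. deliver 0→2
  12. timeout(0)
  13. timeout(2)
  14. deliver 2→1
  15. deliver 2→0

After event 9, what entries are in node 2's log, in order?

step 1 timeout(0): 0={cand,b=3,log=-}
step 2 deliver 0→2: 2={foll,b=3,log=-}
step 3 deliver 2→0: 0={lead,b=3,log=-}
step 4 deliver 0→1: 1={foll,b=3,log=-}
step 5 deliver 1→0: —
step 6 propose(0,'r'): —
step 7 deliver 0→1: 1={foll,b=3,log=r}
step 8 deliver 1→0: 0={lead,b=3,log=r}
step 9 deliver 1→2: —

empty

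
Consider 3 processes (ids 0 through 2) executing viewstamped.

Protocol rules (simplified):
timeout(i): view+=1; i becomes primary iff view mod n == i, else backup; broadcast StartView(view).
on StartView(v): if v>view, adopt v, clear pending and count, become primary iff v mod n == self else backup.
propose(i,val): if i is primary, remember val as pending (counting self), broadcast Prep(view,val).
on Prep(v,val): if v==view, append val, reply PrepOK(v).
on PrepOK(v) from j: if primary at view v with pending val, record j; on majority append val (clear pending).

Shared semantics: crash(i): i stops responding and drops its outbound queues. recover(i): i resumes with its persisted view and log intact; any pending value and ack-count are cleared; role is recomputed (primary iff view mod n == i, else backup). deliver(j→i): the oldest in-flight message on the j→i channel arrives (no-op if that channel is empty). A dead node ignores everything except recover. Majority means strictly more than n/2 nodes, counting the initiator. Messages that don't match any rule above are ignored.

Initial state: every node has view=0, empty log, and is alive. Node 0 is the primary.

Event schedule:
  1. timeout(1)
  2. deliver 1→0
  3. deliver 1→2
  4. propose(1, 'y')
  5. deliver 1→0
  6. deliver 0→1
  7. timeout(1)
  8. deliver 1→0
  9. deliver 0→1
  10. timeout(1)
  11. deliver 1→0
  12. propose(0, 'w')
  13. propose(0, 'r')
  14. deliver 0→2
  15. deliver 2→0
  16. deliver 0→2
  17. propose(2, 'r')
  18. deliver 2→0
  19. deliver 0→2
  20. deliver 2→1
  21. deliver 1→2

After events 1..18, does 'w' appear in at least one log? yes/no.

after 1 — timeout(1): n1:prim/v1/[-]
after 2 — deliver 1→0: n0:back/v1/[-]
after 3 — deliver 1→2: n2:back/v1/[-]
after 4 — propose(1,'y'): ·
after 5 — deliver 1→0: n0:back/v1/[y]
after 6 — deliver 0→1: n1:prim/v1/[y]
after 7 — timeout(1): n1:back/v2/[y]
after 8 — deliver 1→0: n0:back/v2/[y]
after 9 — deliver 0→1: ·
after 10 — timeout(1): n1:back/v3/[y]
after 11 — deliver 1→0: n0:prim/v3/[y]
after 12 — propose(0,'w'): ·
after 13 — propose(0,'r'): ·
after 14 — deliver 0→2: ·
after 15 — deliver 2→0: ·
after 16 — deliver 0→2: ·
after 17 — propose(2,'r'): ·
after 18 — deliver 2→0: ·

no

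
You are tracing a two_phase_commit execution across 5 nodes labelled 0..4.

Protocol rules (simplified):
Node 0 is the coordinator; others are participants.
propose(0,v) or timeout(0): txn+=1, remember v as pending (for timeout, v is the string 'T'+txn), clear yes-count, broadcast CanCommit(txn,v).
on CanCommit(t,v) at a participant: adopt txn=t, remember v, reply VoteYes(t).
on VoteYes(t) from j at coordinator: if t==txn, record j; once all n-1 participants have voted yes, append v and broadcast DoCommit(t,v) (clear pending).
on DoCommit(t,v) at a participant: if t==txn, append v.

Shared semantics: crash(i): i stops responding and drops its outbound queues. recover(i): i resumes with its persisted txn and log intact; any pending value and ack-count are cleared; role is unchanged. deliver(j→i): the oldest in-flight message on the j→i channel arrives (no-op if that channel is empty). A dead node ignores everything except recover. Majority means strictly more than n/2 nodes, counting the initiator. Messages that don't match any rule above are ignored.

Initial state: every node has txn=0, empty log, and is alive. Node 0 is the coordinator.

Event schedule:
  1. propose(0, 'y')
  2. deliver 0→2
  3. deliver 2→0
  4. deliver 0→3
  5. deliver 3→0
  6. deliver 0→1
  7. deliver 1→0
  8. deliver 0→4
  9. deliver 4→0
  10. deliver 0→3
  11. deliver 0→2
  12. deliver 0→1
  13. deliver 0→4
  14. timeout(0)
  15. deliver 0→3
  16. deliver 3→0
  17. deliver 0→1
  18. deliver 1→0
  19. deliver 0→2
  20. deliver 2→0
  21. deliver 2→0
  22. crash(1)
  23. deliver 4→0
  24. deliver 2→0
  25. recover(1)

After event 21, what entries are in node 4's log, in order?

[1] propose(0,'y') → N0(coor t1 [-])
[2] deliver 0→2 → N2(part t1 [-])
[3] deliver 2→0 → ∅
[4] deliver 0→3 → N3(part t1 [-])
[5] deliver 3→0 → ∅
[6] deliver 0→1 → N1(part t1 [-])
[7] deliver 1→0 → ∅
[8] deliver 0→4 → N4(part t1 [-])
[9] deliver 4→0 → N0(coor t1 [y])
[10] deliver 0→3 → N3(part t1 [y])
[11] deliver 0→2 → N2(part t1 [y])
[12] deliver 0→1 → N1(part t1 [y])
[13] deliver 0→4 → N4(part t1 [y])
[14] timeout(0) → N0(coor t2 [y])
[15] deliver 0→3 → N3(part t2 [y])
[16] deliver 3→0 → ∅
[17] deliver 0→1 → N1(part t2 [y])
[18] deliver 1→0 → ∅
[19] deliver 0→2 → N2(part t2 [y])
[20] deliver 2→0 → ∅
[21] deliver 2→0 → ∅

y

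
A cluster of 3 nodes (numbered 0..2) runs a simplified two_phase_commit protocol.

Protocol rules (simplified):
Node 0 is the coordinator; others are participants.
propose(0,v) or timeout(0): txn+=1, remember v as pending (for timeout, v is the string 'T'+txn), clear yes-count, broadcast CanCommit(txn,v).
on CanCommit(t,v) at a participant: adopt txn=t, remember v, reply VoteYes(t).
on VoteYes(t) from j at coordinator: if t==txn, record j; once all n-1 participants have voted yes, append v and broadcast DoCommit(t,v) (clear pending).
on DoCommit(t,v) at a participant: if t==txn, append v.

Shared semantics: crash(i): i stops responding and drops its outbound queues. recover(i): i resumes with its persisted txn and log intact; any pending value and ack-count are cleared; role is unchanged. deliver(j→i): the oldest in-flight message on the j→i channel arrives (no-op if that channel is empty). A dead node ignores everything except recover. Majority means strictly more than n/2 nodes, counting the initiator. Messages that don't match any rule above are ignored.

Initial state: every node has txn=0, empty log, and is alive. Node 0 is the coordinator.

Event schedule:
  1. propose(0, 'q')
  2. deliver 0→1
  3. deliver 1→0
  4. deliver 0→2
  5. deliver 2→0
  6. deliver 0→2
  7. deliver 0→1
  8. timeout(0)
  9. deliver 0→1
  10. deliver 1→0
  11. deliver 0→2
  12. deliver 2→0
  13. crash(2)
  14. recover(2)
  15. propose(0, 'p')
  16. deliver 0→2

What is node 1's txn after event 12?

2

1. propose(0,'q'):  <0:coor t1 ->
2. deliver 0→1:  <1:part t1 ->
3. deliver 1→0:  nop
4. deliver 0→2:  <2:part t1 ->
5. deliver 2→0:  <0:coor t1 q>
6. deliver 0→2:  <2:part t1 q>
7. deliver 0→1:  <1:part t1 q>
8. timeout(0):  <0:coor t2 q>
9. deliver 0→1:  <1:part t2 q>
10. deliver 1→0:  nop
11. deliver 0→2:  <2:part t2 q>
12. deliver 2→0:  <0:coor t2 q,T2>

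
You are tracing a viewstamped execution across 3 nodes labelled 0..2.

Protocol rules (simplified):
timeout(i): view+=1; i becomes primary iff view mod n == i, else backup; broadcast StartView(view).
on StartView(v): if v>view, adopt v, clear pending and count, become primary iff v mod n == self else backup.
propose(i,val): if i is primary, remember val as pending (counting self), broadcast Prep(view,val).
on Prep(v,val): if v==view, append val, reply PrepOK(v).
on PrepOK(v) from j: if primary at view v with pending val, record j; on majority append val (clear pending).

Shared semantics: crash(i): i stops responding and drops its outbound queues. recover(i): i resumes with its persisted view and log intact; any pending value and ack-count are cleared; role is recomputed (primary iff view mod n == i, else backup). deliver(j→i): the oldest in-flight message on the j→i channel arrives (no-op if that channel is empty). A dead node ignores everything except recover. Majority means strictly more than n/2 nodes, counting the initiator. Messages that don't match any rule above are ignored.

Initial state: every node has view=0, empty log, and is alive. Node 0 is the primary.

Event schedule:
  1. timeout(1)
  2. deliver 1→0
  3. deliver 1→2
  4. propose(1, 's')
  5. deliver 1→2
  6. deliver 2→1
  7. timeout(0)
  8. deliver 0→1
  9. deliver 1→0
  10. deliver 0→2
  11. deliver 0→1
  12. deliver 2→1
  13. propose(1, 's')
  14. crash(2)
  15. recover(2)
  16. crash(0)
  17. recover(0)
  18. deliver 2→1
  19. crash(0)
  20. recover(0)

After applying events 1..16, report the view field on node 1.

2

e1 timeout(1): 1[prim,v=1,-]
e2 deliver 1→0: 0[back,v=1,-]
e3 deliver 1→2: 2[back,v=1,-]
e4 propose(1,'s'): ·
e5 deliver 1→2: 2[back,v=1,s]
e6 deliver 2→1: 1[prim,v=1,s]
e7 timeout(0): 0[back,v=2,-]
e8 deliver 0→1: 1[back,v=2,s]
e9 deliver 1→0: ·
e10 deliver 0→2: 2[prim,v=2,s]
e11 deliver 0→1: ·
e12 deliver 2→1: ·
e13 propose(1,'s'): ·
e14 crash(2): 2[✗prim,v=2,s]
e15 recover(2): 2[prim,v=2,s]
e16 crash(0): 0[✗back,v=2,-]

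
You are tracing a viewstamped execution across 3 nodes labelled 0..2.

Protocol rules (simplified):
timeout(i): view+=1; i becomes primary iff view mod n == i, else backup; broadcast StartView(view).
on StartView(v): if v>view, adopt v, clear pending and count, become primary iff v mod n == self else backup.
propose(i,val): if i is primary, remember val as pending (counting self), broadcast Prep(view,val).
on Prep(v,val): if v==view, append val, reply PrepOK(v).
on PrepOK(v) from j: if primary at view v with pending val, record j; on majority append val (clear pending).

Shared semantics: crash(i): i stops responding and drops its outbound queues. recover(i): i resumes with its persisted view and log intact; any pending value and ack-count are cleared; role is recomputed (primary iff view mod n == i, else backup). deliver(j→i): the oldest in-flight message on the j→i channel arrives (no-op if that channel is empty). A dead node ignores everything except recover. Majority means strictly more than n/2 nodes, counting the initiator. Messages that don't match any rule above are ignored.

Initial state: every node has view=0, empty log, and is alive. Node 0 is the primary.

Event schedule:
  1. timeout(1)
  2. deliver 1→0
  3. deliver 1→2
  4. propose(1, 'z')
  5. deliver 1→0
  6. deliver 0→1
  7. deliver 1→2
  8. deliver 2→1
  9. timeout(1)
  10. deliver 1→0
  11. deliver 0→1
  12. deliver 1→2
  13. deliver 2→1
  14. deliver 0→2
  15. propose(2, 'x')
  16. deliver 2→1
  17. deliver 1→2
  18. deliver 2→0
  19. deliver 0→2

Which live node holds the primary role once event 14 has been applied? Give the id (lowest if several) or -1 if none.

2

step 1 timeout(1): 1={prim,v=1,log=-}
step 2 deliver 1→0: 0={back,v=1,log=-}
step 3 deliver 1→2: 2={back,v=1,log=-}
step 4 propose(1,'z'): —
step 5 deliver 1→0: 0={back,v=1,log=z}
step 6 deliver 0→1: 1={prim,v=1,log=z}
step 7 deliver 1→2: 2={back,v=1,log=z}
step 8 deliver 2→1: —
step 9 timeout(1): 1={back,v=2,log=z}
step 10 deliver 1→0: 0={back,v=2,log=z}
step 11 deliver 0→1: —
step 12 deliver 1→2: 2={prim,v=2,log=z}
step 13 deliver 2→1: —
step 14 deliver 0→2: —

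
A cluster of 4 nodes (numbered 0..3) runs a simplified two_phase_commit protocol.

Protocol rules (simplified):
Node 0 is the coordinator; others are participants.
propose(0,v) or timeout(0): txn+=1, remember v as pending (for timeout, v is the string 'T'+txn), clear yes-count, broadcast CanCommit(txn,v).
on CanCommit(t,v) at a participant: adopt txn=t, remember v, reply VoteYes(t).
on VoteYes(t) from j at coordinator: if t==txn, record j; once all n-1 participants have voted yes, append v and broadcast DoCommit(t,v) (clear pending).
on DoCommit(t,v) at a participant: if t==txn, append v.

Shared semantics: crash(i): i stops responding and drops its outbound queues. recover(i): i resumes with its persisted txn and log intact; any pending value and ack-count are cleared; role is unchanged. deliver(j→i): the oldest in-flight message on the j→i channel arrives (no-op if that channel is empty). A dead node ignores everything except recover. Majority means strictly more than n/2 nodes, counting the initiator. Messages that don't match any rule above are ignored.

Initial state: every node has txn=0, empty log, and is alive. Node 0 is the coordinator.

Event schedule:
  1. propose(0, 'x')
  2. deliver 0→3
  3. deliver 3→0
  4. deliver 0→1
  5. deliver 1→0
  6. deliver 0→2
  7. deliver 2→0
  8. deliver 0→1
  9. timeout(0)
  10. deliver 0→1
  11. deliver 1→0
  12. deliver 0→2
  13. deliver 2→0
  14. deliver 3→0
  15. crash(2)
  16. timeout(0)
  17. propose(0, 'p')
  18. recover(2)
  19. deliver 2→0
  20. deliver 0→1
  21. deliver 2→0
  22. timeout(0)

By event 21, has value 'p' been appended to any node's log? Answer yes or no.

1. propose(0,'x'):  <0:coor t1 ->
2. deliver 0→3:  <3:part t1 ->
3. deliver 3→0:  nop
4. deliver 0→1:  <1:part t1 ->
5. deliver 1→0:  nop
6. deliver 0→2:  <2:part t1 ->
7. deliver 2→0:  <0:coor t1 x>
8. deliver 0→1:  <1:part t1 x>
9. timeout(0):  <0:coor t2 x>
10. deliver 0→1:  <1:part t2 x>
11. deliver 1→0:  nop
12. deliver 0→2:  <2:part t1 x>
13. deliver 2→0:  nop
14. deliver 3→0:  nop
15. crash(2):  <2:✗part t1 x>
16. timeout(0):  <0:coor t3 x>
17. propose(0,'p'):  <0:coor t4 x>
18. recover(2):  <2:part t1 x>
19. deliver 2→0:  nop
20. deliver 0→1:  <1:part t3 x>
21. deliver 2→0:  nop

no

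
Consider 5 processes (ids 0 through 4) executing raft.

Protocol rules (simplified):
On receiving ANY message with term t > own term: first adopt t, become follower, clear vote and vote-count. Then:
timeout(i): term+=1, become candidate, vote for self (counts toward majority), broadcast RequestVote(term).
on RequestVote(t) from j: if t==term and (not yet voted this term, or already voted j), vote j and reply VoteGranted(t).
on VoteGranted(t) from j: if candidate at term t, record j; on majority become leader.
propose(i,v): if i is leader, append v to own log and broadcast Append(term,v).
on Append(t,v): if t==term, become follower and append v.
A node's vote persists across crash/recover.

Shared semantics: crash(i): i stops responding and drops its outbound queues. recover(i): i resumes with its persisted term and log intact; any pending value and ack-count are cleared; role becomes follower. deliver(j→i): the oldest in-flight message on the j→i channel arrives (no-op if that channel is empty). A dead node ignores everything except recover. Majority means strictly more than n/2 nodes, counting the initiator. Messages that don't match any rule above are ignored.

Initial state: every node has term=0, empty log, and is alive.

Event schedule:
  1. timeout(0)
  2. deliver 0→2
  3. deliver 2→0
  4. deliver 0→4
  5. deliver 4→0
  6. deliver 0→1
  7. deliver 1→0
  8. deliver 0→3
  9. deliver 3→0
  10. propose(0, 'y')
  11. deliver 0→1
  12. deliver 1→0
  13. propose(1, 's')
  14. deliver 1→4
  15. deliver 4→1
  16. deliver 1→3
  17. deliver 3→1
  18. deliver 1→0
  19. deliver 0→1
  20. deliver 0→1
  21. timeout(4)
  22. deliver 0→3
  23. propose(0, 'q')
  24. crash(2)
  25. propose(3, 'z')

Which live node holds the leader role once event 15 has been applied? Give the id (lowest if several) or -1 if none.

0

after 1 — timeout(0): n0:cand/t1/[-]
after 2 — deliver 0→2: n2:foll/t1/[-]
after 3 — deliver 2→0: ·
after 4 — deliver 0→4: n4:foll/t1/[-]
after 5 — deliver 4→0: n0:lead/t1/[-]
after 6 — deliver 0→1: n1:foll/t1/[-]
after 7 — deliver 1→0: ·
after 8 — deliver 0→3: n3:foll/t1/[-]
after 9 — deliver 3→0: ·
after 10 — propose(0,'y'): n0:lead/t1/[y]
after 11 — deliver 0→1: n1:foll/t1/[y]
after 12 — deliver 1→0: ·
after 13 — propose(1,'s'): ·
after 14 — deliver 1→4: ·
after 15 — deliver 4→1: ·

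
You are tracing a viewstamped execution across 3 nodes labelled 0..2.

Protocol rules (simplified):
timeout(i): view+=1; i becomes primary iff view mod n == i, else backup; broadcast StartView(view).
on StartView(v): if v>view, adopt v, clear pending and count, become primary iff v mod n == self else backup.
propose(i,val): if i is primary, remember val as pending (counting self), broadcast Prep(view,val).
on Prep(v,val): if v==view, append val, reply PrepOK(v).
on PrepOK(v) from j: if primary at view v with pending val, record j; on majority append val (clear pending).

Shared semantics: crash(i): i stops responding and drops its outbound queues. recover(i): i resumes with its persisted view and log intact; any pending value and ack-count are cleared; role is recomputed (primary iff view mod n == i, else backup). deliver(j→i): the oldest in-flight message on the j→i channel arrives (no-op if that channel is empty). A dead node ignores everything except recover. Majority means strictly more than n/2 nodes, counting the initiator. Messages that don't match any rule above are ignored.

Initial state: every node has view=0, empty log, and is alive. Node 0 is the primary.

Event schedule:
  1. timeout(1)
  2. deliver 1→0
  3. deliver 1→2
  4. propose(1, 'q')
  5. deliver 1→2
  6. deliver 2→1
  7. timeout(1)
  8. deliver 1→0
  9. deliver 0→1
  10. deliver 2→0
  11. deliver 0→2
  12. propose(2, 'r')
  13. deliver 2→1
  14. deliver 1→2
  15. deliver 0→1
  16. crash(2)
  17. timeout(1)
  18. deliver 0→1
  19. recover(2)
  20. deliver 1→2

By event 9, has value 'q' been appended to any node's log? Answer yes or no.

e1 timeout(1): 1[prim,v=1,-]
e2 deliver 1→0: 0[back,v=1,-]
e3 deliver 1→2: 2[back,v=1,-]
e4 propose(1,'q'): ·
e5 deliver 1→2: 2[back,v=1,q]
e6 deliver 2→1: 1[prim,v=1,q]
e7 timeout(1): 1[back,v=2,q]
e8 deliver 1→0: 0[back,v=1,q]
e9 deliver 0→1: ·

yes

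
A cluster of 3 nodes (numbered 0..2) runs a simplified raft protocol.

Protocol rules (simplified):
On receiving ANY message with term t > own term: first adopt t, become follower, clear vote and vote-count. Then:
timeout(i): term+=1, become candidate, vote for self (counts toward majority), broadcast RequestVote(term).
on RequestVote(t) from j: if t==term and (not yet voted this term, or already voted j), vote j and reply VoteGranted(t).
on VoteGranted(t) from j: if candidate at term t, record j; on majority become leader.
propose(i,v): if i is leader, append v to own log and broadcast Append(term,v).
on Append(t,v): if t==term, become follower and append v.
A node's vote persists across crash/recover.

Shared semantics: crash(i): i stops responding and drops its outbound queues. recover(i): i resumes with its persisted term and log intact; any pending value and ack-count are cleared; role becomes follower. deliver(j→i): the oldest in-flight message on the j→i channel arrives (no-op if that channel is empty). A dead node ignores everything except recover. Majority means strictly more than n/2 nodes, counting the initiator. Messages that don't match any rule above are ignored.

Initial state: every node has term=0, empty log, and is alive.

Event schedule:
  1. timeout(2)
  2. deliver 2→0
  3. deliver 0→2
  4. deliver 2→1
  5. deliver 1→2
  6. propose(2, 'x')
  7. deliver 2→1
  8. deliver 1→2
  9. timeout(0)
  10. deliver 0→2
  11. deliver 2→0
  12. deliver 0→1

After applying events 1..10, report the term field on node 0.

1. timeout(2):  <2:cand t1 ->
2. deliver 2→0:  <0:foll t1 ->
3. deliver 0→2:  <2:lead t1 ->
4. deliver 2→1:  <1:foll t1 ->
5. deliver 1→2:  nop
6. propose(2,'x'):  <2:lead t1 x>
7. deliver 2→1:  <1:foll t1 x>
8. deliver 1→2:  nop
9. timeout(0):  <0:cand t2 ->
10. deliver 0→2:  <2:foll t2 x>

2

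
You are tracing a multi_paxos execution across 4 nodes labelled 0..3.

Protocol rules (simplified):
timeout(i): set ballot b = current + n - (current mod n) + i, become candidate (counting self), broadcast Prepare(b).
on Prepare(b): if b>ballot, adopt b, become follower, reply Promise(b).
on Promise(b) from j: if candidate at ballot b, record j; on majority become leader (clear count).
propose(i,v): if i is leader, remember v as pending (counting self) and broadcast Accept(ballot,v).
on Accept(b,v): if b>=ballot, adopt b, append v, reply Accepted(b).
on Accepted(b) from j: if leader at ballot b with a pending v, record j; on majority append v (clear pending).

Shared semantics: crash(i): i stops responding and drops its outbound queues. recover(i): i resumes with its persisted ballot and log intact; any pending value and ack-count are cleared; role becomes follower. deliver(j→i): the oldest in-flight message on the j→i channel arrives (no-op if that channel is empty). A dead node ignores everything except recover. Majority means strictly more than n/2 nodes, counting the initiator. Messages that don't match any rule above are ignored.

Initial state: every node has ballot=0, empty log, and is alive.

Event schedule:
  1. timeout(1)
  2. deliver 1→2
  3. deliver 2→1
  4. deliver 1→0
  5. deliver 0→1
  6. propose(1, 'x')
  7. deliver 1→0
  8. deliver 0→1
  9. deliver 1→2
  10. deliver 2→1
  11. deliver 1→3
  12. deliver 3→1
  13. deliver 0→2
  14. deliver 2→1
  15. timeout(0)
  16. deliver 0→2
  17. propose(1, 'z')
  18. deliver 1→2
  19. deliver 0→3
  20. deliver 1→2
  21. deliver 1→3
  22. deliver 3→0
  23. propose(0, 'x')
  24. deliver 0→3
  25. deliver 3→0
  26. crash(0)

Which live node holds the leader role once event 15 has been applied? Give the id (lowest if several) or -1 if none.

1

[1] timeout(1) → N1(cand b5 [-])
[2] deliver 1→2 → N2(foll b5 [-])
[3] deliver 2→1 → ∅
[4] deliver 1→0 → N0(foll b5 [-])
[5] deliver 0→1 → N1(lead b5 [-])
[6] propose(1,'x') → ∅
[7] deliver 1→0 → N0(foll b5 [x])
[8] deliver 0→1 → ∅
[9] deliver 1→2 → N2(foll b5 [x])
[10] deliver 2→1 → N1(lead b5 [x])
[11] deliver 1→3 → N3(foll b5 [-])
[12] deliver 3→1 → ∅
[13] deliver 0→2 → ∅
[14] deliver 2→1 → ∅
[15] timeout(0) → N0(cand b8 [x])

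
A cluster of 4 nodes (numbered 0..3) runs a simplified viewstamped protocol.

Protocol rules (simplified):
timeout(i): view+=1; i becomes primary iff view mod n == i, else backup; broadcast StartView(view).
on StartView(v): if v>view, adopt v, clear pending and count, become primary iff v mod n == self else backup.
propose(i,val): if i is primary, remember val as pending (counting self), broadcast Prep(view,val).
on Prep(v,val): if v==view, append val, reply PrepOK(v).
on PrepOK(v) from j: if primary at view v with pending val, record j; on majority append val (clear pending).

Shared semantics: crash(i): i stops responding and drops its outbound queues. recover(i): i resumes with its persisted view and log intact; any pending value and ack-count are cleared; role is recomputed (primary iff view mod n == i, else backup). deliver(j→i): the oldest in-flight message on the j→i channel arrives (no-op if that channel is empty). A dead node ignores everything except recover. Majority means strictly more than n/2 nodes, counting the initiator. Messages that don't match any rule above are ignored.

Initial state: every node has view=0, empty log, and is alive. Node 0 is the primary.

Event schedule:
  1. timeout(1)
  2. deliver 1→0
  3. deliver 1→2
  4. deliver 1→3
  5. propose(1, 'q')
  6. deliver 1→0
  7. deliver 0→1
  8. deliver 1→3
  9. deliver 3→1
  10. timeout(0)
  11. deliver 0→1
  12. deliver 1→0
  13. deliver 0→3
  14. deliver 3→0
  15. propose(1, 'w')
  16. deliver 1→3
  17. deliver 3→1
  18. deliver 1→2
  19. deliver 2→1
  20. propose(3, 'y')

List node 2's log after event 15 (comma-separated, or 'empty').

empty

step 1 timeout(1): 1={prim,v=1,log=-}
step 2 deliver 1→0: 0={back,v=1,log=-}
step 3 deliver 1→2: 2={back,v=1,log=-}
step 4 deliver 1→3: 3={back,v=1,log=-}
step 5 propose(1,'q'): —
step 6 deliver 1→0: 0={back,v=1,log=q}
step 7 deliver 0→1: —
step 8 deliver 1→3: 3={back,v=1,log=q}
step 9 deliver 3→1: 1={prim,v=1,log=q}
step 10 timeout(0): 0={back,v=2,log=q}
step 11 deliver 0→1: 1={back,v=2,log=q}
step 12 deliver 1→0: —
step 13 deliver 0→3: 3={back,v=2,log=q}
step 14 deliver 3→0: —
step 15 propose(1,'w'): —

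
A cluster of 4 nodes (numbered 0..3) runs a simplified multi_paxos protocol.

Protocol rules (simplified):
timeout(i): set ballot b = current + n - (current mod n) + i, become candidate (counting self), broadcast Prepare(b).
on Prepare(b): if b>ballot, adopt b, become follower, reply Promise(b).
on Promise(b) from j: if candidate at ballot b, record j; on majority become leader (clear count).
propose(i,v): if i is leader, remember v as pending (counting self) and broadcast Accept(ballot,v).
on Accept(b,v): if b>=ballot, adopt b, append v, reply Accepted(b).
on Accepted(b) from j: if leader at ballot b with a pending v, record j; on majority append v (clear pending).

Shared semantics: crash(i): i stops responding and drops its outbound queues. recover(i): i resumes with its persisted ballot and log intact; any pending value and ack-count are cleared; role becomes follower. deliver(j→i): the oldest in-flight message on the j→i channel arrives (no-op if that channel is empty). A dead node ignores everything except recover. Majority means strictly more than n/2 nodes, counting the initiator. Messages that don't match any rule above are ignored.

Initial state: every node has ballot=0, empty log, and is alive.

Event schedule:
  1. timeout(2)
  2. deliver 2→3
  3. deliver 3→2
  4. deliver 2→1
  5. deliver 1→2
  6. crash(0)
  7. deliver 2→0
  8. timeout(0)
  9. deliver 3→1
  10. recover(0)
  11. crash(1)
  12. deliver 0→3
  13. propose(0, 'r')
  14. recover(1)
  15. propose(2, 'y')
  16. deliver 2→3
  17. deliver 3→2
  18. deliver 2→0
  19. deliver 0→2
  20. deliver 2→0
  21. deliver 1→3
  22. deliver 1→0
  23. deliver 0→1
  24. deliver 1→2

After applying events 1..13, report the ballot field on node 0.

e1 timeout(2): 2[cand,b=6,-]
e2 deliver 2→3: 3[foll,b=6,-]
e3 deliver 3→2: ·
e4 deliver 2→1: 1[foll,b=6,-]
e5 deliver 1→2: 2[lead,b=6,-]
e6 crash(0): 0[✗foll,b=0,-]
e7 deliver 2→0: ·
e8 timeout(0): ·
e9 deliver 3→1: ·
e10 recover(0): 0[foll,b=0,-]
e11 crash(1): 1[✗foll,b=6,-]
e12 deliver 0→3: ·
e13 propose(0,'r'): ·

0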